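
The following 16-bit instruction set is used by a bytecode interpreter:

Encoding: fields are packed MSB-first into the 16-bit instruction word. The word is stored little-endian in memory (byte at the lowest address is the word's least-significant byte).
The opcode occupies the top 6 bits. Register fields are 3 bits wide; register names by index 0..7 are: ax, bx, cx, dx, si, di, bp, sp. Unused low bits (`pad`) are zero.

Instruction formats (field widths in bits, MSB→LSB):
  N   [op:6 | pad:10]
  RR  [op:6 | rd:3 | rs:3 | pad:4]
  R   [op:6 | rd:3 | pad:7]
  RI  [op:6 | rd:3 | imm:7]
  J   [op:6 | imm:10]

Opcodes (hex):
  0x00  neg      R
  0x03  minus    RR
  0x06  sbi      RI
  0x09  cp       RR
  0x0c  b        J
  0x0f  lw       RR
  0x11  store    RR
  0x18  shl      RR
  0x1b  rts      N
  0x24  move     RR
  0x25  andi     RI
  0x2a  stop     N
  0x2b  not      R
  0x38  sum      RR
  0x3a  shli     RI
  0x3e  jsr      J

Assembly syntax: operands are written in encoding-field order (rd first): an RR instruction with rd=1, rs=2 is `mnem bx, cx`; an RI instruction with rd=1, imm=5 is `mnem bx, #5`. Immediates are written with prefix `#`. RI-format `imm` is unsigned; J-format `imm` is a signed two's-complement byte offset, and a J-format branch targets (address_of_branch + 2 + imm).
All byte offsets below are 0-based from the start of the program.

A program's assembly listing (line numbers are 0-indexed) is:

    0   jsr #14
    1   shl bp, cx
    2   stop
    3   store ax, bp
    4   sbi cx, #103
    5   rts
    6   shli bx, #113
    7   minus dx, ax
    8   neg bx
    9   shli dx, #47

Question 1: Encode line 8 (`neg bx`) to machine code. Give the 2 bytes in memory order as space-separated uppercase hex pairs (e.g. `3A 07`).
line 8 (neg): pack op=0x0:6|rd=1:3|pad=0:7 = 0x0080; little→ 80 00

80 00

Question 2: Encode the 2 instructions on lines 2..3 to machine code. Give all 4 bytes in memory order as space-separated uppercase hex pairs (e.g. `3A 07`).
00 A8 60 44

2. stop fields op=0x2a:6|pad=0:10 → word a800h → 00 a8
3. store fields op=0x11:6|rd=0:3|rs=6:3|pad=0:4 → word 4460h → 60 44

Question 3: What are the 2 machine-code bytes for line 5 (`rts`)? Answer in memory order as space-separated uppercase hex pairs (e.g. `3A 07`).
L5: rts op=0x1b:6|pad=0:10 ⇒ 0x6c00 ⇒ little 00 6c

00 6C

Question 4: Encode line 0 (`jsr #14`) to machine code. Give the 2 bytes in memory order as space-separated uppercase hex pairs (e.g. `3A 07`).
0E F8

0. jsr fields op=0x3e:6|imm=14:10 → word f80eh → 0e f8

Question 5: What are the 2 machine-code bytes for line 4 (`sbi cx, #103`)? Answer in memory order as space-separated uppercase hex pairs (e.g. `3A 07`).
L4: sbi op=0x6:6|rd=2:3|imm=103:7 ⇒ 0x1967 ⇒ little 67 19

67 19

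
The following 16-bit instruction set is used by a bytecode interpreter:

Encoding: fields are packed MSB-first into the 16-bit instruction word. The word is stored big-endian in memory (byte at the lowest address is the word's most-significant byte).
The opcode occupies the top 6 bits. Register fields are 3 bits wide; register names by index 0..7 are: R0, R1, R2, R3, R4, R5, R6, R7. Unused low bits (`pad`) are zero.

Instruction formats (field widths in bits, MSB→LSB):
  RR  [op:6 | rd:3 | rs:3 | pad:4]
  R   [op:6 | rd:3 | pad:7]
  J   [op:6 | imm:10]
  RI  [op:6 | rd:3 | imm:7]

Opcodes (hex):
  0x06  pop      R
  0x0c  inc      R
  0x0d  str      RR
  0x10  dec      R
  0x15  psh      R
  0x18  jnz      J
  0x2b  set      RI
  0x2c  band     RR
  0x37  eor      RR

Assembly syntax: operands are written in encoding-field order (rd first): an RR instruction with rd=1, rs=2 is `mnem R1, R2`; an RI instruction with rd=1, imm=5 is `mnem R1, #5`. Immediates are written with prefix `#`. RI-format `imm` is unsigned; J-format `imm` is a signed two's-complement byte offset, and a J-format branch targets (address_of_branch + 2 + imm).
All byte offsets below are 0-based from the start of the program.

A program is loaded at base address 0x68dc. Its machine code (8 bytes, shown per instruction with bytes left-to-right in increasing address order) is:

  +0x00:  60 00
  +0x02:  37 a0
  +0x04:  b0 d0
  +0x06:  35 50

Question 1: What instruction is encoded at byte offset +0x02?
off 0x02: read 37 a0 as big → 0x37a0
  op=0x37a0>>10=0xd ⇒ str (RR)
  [9:7] rd=7 = R7
  [6:4] rs=2 = R2

str R7, R2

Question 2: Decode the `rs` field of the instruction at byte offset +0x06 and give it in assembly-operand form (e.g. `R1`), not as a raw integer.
+0x06: 35 50 ⇒ word 0x3550 (big)
  opcode bits[15:10]=0xd: str/RR
  [9:7] rd=2 = R2
  [6:4] rs=5 = R5

R5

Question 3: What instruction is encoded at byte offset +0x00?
+0x00: 60 00 ⇒ word 0x6000 (big)
  top 6b → 0x18 → jnz [J]
  imm: (w>>0)&0x3ff=0x0 → #0

jnz #0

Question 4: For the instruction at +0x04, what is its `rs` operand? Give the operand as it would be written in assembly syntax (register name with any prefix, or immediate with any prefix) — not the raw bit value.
R5

@+04  big-endian(b0 d0) = 0xb0d0
  op=0xb0d0>>10=0x2c ⇒ band (RR)
  [9:7] rd=1 = R1
  [6:4] rs=5 = R5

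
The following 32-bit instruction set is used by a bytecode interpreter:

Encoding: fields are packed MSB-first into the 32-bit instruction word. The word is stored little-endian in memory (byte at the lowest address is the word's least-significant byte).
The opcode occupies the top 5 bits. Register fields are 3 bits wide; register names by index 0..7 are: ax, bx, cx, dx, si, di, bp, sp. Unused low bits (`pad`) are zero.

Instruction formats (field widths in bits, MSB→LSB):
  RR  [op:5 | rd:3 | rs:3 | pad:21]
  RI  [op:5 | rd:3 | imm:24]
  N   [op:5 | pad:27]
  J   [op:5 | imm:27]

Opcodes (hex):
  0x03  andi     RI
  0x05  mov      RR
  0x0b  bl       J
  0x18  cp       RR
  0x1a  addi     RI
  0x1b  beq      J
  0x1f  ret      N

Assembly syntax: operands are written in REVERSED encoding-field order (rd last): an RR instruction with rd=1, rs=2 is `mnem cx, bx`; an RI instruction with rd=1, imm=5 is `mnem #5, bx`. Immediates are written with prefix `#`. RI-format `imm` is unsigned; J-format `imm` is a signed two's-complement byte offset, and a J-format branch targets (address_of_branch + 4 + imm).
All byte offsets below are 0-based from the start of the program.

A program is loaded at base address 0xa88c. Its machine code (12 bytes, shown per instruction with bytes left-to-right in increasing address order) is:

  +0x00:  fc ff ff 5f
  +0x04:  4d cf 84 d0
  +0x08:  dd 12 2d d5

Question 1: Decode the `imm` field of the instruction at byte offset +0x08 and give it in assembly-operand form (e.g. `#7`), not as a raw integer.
+0x08: dd 12 2d d5 ⇒ word 0xd52d12dd (little)
  opcode bits[31:27]=0x1a: addi/RI
  rd: (w>>24)&0x7=0x5 → di
  imm: (w>>0)&0xffffff=0x2d12dd → #2953949

#2953949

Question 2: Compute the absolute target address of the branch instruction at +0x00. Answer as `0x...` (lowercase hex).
off 0x00: read fc ff ff 5f as little → 0x5ffffffc
  opcode bits[31:27]=0xb: bl/J
  [26:0] imm=134217724 (s27→-4) = #-4
  target = base 0xa88c + off 0x00 + 4 + imm -4 = 0xa88c

0xa88c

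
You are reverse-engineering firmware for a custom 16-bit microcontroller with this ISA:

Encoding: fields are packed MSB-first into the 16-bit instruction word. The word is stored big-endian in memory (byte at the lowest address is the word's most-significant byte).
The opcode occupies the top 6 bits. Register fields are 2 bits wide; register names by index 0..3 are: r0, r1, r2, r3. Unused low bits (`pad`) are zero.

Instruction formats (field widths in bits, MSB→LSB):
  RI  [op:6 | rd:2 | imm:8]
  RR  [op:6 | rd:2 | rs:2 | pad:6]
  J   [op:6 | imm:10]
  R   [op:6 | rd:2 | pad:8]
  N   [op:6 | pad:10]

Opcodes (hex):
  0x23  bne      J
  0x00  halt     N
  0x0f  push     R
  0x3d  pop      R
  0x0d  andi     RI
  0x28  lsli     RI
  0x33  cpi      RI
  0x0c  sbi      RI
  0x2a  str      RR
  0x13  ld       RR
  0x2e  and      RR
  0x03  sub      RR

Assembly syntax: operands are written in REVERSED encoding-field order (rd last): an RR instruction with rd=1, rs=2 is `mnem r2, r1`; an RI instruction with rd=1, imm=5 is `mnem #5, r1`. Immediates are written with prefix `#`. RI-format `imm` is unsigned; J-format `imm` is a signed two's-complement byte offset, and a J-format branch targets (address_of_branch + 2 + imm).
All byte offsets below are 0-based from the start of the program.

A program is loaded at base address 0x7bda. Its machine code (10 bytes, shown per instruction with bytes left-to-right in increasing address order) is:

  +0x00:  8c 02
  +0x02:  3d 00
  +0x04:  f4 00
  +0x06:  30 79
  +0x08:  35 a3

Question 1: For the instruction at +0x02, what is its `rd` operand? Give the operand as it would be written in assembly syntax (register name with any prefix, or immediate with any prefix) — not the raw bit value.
r1

+0x02: 3d 00 ⇒ word 0x3d00 (big)
  opcode bits[15:10]=0xf: push/R
  rd@[9:8]=0x1 ⇒ r1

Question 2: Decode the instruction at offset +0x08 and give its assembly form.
[08] 35 a3 → 0x35a3
  top 6b → 0xd → andi [RI]
  [9:8] rd=1 = r1
  [7:0] imm=163 = #163

andi #163, r1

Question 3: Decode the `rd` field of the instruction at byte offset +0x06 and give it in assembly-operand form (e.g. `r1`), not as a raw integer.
@+06  big-endian(30 79) = 0x3079
  opcode bits[15:10]=0xc: sbi/RI
  rd: (w>>8)&0x3=0x0 → r0
  imm: (w>>0)&0xff=0x79 → #121

r0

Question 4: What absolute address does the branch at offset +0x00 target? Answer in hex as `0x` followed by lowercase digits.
0x7bde

+0x00: 8c 02 ⇒ word 0x8c02 (big)
  opcode bits[15:10]=0x23: bne/J
  [9:0] imm=2 = #2
  target = base 0x7bda + off 0x00 + 2 + imm 2 = 0x7bde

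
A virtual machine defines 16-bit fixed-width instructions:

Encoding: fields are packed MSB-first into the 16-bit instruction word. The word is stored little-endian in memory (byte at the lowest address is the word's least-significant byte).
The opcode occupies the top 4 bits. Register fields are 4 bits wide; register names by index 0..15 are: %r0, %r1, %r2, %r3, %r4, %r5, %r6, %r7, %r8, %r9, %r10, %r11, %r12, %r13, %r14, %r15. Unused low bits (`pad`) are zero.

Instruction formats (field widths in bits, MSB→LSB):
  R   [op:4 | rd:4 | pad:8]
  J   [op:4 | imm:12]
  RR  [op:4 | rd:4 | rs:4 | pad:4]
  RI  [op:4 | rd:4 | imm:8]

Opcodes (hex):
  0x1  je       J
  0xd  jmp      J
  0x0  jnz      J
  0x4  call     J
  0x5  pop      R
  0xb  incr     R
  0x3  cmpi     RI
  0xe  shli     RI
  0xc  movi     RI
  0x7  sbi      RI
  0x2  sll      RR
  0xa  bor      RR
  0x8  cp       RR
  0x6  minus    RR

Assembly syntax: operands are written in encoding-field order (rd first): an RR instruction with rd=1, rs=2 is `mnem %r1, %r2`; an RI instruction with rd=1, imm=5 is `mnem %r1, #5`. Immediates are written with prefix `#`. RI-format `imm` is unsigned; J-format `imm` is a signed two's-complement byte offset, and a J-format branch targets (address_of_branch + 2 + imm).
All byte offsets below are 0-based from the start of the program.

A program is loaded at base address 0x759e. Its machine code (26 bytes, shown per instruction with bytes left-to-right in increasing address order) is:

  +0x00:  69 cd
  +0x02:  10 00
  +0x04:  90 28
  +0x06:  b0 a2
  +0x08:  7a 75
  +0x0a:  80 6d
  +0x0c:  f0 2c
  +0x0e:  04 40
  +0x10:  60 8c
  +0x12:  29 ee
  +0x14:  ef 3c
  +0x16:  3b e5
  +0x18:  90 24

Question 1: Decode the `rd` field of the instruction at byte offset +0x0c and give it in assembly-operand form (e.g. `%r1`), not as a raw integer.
%r12

off 0x0c: read f0 2c as little → 0x2cf0
  op=0x2cf0>>12=0x2 ⇒ sll (RR)
  rd: (w>>8)&0xf=0xc → %r12
  rs: (w>>4)&0xf=0xf → %r15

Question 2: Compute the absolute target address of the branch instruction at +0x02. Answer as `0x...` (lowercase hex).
0x75b2

off 0x02: read 10 00 as little → 0x0010
  top 4b → 0x0 → jnz [J]
  imm@[11:0]=0x10 ⇒ #16
  target = base 0x759e + off 0x02 + 2 + imm 16 = 0x75b2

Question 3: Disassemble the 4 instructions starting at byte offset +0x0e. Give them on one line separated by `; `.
call #4; cp %r12, %r6; shli %r14, #41; cmpi %r12, #239

off 0x0e: read 04 40 as little → 0x4004
  opcode bits[15:12]=0x4: call/J
  imm@[11:0]=0x4 ⇒ #4
off 0x10: read 60 8c as little → 0x8c60
  opcode bits[15:12]=0x8: cp/RR
  rd@[11:8]=0xc ⇒ %r12
  rs@[7:4]=0x6 ⇒ %r6
off 0x12: read 29 ee as little → 0xee29
  opcode bits[15:12]=0xe: shli/RI
  rd@[11:8]=0xe ⇒ %r14
  imm@[7:0]=0x29 ⇒ #41
off 0x14: read ef 3c as little → 0x3cef
  opcode bits[15:12]=0x3: cmpi/RI
  rd@[11:8]=0xc ⇒ %r12
  imm@[7:0]=0xef ⇒ #239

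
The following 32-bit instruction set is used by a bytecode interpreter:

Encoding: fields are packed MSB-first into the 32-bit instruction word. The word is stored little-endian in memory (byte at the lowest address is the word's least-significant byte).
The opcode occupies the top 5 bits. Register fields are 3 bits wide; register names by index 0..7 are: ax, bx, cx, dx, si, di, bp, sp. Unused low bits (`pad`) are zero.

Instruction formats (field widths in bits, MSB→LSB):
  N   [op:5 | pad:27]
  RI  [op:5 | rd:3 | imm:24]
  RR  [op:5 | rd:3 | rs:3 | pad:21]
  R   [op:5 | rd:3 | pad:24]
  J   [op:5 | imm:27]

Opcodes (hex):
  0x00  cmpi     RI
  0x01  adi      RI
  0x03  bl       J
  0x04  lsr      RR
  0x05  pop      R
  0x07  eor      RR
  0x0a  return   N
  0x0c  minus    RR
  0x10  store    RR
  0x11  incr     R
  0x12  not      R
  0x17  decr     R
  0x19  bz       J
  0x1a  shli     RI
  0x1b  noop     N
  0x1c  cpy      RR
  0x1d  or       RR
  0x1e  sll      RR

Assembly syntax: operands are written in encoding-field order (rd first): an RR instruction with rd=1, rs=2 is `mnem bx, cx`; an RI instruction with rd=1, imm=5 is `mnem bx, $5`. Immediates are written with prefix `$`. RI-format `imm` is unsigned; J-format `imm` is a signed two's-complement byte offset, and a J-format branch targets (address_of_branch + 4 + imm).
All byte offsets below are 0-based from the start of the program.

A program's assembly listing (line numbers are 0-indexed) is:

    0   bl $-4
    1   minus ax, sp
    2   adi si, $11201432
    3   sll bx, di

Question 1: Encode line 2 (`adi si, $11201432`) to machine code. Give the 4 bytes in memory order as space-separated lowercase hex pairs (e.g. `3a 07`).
line 2 (adi): pack op=0x1:5|rd=4:3|imm=11201432:24 = 0x0caaeb98; little→ 98 eb aa 0c

98 eb aa 0c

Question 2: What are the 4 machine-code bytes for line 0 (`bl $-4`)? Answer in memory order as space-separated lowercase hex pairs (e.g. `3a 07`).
0. bl fields op=0x3:5|imm=-4:27 → word 1ffffffch → fc ff ff 1f

fc ff ff 1f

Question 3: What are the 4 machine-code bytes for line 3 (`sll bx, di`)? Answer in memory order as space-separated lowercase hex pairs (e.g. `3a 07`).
line 3 (sll): pack op=0x1e:5|rd=1:3|rs=5:3|pad=0:21 = 0xf1a00000; little→ 00 00 a0 f1

00 00 a0 f1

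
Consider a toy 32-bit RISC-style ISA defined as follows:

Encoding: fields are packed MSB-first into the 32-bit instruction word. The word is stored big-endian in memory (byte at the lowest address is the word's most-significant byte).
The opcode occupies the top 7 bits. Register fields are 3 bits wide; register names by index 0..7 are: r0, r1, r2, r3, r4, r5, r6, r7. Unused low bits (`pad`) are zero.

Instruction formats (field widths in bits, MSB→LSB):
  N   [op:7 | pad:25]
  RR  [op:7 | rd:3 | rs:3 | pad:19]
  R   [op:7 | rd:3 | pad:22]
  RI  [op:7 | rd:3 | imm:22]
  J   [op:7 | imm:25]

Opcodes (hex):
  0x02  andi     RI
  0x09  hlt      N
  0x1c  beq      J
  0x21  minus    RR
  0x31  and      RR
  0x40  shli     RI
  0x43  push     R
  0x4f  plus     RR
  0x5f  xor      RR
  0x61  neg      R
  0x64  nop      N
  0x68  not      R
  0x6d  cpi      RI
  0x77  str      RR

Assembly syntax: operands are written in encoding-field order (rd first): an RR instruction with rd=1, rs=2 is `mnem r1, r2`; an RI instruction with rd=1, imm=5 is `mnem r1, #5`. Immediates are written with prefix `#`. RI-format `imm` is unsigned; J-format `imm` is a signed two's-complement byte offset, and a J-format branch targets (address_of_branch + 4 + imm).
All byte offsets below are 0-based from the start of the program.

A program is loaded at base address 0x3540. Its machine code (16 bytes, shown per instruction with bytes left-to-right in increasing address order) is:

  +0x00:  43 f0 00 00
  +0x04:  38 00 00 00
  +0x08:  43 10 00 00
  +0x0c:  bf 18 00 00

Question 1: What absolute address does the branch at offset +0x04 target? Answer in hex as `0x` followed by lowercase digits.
@+04  big-endian(38 00 00 00) = 0x38000000
  top 7b → 0x1c → beq [J]
  [24:0] imm=0 = #0
  target = base 0x3540 + off 0x04 + 4 + imm 0 = 0x3548

0x3548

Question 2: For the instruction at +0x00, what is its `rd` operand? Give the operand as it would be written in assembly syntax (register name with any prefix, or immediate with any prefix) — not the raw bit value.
r7

@+00  big-endian(43 f0 00 00) = 0x43f00000
  opcode bits[31:25]=0x21: minus/RR
  rd@[24:22]=0x7 ⇒ r7
  rs@[21:19]=0x6 ⇒ r6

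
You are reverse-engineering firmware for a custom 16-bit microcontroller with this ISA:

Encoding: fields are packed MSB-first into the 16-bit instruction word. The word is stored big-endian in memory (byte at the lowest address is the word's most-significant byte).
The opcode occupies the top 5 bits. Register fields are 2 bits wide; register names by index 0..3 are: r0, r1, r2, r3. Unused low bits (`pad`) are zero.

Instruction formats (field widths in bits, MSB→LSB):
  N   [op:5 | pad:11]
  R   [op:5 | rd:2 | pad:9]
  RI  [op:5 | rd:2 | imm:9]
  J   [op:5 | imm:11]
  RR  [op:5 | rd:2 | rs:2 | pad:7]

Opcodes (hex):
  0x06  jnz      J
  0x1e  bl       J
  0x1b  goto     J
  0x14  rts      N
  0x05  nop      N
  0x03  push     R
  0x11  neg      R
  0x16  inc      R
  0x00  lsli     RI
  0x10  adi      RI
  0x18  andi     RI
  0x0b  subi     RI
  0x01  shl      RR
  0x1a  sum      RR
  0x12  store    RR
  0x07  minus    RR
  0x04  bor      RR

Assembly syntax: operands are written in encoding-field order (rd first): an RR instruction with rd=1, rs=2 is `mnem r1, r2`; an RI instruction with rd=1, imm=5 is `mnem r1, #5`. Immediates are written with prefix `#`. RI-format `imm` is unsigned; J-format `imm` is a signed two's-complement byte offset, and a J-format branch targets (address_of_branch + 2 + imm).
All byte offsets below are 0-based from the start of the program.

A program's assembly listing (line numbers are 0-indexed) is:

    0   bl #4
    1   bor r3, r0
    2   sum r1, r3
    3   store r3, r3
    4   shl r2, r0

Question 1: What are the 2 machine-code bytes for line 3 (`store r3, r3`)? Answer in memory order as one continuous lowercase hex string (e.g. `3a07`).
9780

line 3 (store): pack op=0x12:5|rd=3:2|rs=3:2|pad=0:7 = 0x9780; big→ 97 80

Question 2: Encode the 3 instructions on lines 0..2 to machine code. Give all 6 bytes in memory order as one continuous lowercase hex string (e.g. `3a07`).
f0042600d380

L0: bl op=0x1e:5|imm=4:11 ⇒ 0xf004 ⇒ big f0 04
L1: bor op=0x4:5|rd=3:2|rs=0:2|pad=0:7 ⇒ 0x2600 ⇒ big 26 00
L2: sum op=0x1a:5|rd=1:2|rs=3:2|pad=0:7 ⇒ 0xd380 ⇒ big d3 80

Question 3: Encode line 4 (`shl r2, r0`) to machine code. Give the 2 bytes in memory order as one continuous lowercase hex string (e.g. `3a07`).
0c00

line 4 (shl): pack op=0x1:5|rd=2:2|rs=0:2|pad=0:7 = 0x0c00; big→ 0c 00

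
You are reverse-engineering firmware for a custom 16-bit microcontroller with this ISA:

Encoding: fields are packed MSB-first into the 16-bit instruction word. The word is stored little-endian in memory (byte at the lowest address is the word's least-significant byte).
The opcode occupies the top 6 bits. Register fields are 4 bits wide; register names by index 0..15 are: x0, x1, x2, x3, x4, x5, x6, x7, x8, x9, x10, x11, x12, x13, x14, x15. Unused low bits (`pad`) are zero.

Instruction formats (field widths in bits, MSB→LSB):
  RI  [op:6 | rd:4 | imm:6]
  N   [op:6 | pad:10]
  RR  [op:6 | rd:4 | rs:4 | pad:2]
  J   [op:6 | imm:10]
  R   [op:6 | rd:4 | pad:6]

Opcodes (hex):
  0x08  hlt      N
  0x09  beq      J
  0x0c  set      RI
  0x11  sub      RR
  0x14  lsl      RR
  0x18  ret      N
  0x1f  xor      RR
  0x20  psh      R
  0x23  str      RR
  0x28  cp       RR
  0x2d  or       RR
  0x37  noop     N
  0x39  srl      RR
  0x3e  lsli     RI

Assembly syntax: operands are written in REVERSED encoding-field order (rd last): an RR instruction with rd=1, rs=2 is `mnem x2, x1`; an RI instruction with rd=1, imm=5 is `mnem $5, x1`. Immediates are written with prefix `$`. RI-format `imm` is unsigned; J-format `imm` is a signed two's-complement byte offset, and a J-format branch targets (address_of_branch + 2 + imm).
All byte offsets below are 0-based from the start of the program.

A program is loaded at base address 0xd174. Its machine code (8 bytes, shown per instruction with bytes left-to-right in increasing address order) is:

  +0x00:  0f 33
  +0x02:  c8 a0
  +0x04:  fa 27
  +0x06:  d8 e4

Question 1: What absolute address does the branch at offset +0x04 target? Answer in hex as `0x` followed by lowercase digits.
0xd174

[04] fa 27 → 0x27fa
  top 6b → 0x9 → beq [J]
  imm: (w>>0)&0x3ff=0x3fa (s10→-6) → $-6
  target = base 0xd174 + off 0x04 + 2 + imm -6 = 0xd174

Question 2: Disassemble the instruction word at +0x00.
[00] 0f 33 → 0x330f
  opcode bits[15:10]=0xc: set/RI
  rd@[9:6]=0xc ⇒ x12
  imm@[5:0]=0xf ⇒ $15

set $15, x12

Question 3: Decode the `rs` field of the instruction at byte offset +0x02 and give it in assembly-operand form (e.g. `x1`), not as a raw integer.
+0x02: c8 a0 ⇒ word 0xa0c8 (little)
  opcode bits[15:10]=0x28: cp/RR
  [9:6] rd=3 = x3
  [5:2] rs=2 = x2

x2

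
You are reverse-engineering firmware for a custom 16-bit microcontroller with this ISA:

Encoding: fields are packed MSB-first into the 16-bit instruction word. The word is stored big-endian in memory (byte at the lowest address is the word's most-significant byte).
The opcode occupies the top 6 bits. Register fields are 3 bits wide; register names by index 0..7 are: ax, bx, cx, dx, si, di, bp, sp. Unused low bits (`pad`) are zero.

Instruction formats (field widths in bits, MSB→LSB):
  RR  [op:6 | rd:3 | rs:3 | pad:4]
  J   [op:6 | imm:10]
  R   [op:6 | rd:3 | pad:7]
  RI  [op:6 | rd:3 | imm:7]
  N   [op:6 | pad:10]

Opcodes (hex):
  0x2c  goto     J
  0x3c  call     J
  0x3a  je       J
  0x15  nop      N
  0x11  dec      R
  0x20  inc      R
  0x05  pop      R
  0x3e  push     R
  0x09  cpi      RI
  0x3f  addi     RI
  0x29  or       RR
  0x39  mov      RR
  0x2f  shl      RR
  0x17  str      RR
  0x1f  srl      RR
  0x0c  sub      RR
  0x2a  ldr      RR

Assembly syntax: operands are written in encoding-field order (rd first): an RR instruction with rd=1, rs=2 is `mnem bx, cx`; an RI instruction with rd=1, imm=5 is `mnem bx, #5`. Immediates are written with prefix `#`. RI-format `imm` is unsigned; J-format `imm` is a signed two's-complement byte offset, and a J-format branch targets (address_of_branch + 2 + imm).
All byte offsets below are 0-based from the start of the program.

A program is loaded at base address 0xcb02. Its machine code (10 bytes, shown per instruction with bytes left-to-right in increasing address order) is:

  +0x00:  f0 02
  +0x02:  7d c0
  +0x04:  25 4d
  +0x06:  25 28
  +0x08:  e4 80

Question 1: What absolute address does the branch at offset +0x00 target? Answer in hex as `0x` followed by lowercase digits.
0xcb06

+0x00: f0 02 ⇒ word 0xf002 (big)
  top 6b → 0x3c → call [J]
  [9:0] imm=2 = #2
  target = base 0xcb02 + off 0x00 + 2 + imm 2 = 0xcb06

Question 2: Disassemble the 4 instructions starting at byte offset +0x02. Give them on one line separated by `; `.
srl dx, si; cpi cx, #77; cpi cx, #40; mov bx, ax

@+02  big-endian(7d c0) = 0x7dc0
  top 6b → 0x1f → srl [RR]
  rd: (w>>7)&0x7=0x3 → dx
  rs: (w>>4)&0x7=0x4 → si
@+04  big-endian(25 4d) = 0x254d
  top 6b → 0x9 → cpi [RI]
  rd: (w>>7)&0x7=0x2 → cx
  imm: (w>>0)&0x7f=0x4d → #77
@+06  big-endian(25 28) = 0x2528
  top 6b → 0x9 → cpi [RI]
  rd: (w>>7)&0x7=0x2 → cx
  imm: (w>>0)&0x7f=0x28 → #40
@+08  big-endian(e4 80) = 0xe480
  top 6b → 0x39 → mov [RR]
  rd: (w>>7)&0x7=0x1 → bx
  rs: (w>>4)&0x7=0x0 → ax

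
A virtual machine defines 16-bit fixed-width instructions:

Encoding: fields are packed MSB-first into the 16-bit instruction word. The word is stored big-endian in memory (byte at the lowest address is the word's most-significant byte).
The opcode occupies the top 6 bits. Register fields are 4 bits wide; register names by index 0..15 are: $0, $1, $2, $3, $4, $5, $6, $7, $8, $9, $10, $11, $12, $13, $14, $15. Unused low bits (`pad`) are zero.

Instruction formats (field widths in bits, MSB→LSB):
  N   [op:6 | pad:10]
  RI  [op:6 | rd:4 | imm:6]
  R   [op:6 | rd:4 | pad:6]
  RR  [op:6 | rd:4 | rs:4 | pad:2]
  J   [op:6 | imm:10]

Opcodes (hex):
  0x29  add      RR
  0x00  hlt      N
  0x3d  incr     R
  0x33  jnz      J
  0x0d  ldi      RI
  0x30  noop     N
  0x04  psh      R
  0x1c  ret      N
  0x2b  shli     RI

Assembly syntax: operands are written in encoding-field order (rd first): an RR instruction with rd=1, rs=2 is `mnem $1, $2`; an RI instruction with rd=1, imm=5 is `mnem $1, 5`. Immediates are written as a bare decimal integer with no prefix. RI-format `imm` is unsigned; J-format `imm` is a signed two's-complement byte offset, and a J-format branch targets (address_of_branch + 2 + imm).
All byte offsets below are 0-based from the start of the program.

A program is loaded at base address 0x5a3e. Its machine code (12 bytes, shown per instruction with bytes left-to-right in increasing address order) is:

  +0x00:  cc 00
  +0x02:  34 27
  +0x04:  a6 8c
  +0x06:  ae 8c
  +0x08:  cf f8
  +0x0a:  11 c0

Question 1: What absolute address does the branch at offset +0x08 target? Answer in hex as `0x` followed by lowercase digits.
@+08  big-endian(cf f8) = 0xcff8
  op=0xcff8>>10=0x33 ⇒ jnz (J)
  [9:0] imm=1016 (s10→-8) = -8
  target = base 0x5a3e + off 0x08 + 2 + imm -8 = 0x5a40

0x5a40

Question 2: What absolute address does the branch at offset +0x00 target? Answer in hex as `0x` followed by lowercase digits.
0x5a40

+0x00: cc 00 ⇒ word 0xcc00 (big)
  op=0xcc00>>10=0x33 ⇒ jnz (J)
  imm@[9:0]=0x0 ⇒ 0
  target = base 0x5a3e + off 0x00 + 2 + imm 0 = 0x5a40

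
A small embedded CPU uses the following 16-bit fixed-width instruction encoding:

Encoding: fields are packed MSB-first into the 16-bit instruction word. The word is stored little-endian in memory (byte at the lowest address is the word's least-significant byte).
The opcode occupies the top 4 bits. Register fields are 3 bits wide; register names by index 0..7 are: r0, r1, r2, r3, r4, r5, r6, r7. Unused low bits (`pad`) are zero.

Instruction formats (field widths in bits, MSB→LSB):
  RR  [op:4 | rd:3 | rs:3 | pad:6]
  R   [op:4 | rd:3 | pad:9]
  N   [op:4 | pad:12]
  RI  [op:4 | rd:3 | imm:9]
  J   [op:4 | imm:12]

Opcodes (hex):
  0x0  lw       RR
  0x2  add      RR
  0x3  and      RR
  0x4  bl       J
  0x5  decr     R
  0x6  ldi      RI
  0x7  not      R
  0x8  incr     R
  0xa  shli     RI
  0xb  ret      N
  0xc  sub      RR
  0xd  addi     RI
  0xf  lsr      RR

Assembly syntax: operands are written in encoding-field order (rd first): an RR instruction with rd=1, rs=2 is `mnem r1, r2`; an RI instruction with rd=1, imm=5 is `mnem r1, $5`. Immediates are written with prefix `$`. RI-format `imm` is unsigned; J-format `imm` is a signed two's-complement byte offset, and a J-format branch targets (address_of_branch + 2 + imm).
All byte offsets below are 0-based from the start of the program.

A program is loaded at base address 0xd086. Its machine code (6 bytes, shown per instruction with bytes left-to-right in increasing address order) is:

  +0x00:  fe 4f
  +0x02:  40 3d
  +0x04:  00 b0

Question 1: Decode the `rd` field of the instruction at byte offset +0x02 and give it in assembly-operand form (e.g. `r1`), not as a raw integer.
@+02  little-endian(40 3d) = 0x3d40
  opcode bits[15:12]=0x3: and/RR
  [11:9] rd=6 = r6
  [8:6] rs=5 = r5

r6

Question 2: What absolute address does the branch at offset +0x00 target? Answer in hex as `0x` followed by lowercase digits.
+0x00: fe 4f ⇒ word 0x4ffe (little)
  op=0x4ffe>>12=0x4 ⇒ bl (J)
  imm@[11:0]=0xffe (s12→-2) ⇒ $-2
  target = base 0xd086 + off 0x00 + 2 + imm -2 = 0xd086

0xd086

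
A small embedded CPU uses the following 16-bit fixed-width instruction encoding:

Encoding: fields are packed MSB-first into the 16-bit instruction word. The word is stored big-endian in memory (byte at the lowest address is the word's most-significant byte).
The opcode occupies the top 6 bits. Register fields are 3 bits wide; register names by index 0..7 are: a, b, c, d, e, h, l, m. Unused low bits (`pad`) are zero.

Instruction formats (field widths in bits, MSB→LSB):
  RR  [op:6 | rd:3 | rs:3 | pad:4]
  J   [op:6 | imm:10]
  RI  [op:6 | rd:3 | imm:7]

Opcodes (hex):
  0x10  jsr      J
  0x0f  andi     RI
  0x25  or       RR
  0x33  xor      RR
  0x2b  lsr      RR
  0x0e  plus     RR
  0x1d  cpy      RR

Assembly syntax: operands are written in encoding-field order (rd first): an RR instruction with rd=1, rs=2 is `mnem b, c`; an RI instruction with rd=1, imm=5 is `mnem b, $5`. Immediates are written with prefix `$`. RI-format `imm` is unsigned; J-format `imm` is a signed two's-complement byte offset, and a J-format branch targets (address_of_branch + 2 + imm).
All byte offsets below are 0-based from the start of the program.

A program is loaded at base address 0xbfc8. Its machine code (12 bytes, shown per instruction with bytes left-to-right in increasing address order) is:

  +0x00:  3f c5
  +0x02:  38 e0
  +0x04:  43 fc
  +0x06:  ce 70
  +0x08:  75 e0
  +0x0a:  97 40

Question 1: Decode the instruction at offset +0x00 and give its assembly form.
[00] 3f c5 → 0x3fc5
  top 6b → 0xf → andi [RI]
  [9:7] rd=7 = m
  [6:0] imm=69 = $69

andi m, $69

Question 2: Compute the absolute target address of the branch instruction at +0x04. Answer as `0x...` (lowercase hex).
off 0x04: read 43 fc as big → 0x43fc
  top 6b → 0x10 → jsr [J]
  [9:0] imm=1020 (s10→-4) = $-4
  target = base 0xbfc8 + off 0x04 + 2 + imm -4 = 0xbfca

0xbfca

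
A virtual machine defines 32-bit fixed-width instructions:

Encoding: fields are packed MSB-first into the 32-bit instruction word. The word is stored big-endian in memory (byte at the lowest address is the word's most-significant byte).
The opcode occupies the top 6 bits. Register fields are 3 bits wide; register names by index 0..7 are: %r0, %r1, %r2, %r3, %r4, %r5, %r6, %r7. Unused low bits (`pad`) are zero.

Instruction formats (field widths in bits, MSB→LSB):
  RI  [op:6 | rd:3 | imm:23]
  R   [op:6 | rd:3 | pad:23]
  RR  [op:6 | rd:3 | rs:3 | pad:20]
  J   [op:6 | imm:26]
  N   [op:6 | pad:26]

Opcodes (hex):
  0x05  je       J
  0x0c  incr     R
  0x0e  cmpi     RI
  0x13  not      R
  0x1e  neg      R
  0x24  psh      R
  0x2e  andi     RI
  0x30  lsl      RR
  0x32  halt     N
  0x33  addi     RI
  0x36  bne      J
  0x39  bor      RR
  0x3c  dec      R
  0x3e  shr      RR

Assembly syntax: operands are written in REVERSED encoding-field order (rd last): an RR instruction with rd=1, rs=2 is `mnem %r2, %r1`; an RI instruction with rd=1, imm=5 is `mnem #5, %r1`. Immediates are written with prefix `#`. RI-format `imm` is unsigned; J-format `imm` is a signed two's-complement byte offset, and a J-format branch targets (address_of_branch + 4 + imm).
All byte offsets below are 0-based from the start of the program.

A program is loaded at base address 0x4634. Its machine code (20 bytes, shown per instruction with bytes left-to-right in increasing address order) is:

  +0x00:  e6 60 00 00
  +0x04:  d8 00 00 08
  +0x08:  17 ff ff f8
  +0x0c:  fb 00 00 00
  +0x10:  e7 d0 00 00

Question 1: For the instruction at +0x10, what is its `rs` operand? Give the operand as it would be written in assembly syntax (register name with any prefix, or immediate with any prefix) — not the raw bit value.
off 0x10: read e7 d0 00 00 as big → 0xe7d00000
  opcode bits[31:26]=0x39: bor/RR
  [25:23] rd=7 = %r7
  [22:20] rs=5 = %r5

%r5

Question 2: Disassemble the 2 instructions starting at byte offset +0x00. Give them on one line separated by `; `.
bor %r6, %r4; bne #8

[00] e6 60 00 00 → 0xe6600000
  op=0xe6600000>>26=0x39 ⇒ bor (RR)
  rd: (w>>23)&0x7=0x4 → %r4
  rs: (w>>20)&0x7=0x6 → %r6
[04] d8 00 00 08 → 0xd8000008
  op=0xd8000008>>26=0x36 ⇒ bne (J)
  imm: (w>>0)&0x3ffffff=0x8 → #8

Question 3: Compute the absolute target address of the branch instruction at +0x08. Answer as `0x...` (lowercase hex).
0x4638

@+08  big-endian(17 ff ff f8) = 0x17fffff8
  opcode bits[31:26]=0x5: je/J
  [25:0] imm=67108856 (s26→-8) = #-8
  target = base 0x4634 + off 0x08 + 4 + imm -8 = 0x4638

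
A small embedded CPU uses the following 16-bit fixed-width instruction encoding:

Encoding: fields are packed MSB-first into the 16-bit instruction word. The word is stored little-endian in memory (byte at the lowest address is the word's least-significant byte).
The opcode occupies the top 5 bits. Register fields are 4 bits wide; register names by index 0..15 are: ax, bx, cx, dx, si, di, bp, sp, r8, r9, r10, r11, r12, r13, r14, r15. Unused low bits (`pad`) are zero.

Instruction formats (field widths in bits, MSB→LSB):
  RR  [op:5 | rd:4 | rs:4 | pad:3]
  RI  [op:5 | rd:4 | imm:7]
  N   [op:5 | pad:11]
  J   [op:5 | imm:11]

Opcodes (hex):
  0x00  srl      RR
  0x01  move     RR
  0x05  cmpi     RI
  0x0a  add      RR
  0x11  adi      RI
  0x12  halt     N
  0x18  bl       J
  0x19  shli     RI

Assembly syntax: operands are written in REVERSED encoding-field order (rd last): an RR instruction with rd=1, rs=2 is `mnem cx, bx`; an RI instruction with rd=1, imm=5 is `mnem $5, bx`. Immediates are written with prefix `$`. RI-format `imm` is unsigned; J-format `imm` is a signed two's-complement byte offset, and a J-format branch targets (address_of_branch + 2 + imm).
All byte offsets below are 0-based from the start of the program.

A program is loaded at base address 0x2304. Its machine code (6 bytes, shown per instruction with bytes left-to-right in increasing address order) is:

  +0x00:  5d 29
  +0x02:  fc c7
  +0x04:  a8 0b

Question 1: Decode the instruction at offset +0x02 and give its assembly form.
bl $-4

off 0x02: read fc c7 as little → 0xc7fc
  opcode bits[15:11]=0x18: bl/J
  imm@[10:0]=0x7fc (s11→-4) ⇒ $-4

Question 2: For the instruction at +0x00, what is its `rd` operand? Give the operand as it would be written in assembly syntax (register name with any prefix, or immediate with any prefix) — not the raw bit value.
cx

+0x00: 5d 29 ⇒ word 0x295d (little)
  top 5b → 0x5 → cmpi [RI]
  [10:7] rd=2 = cx
  [6:0] imm=93 = $93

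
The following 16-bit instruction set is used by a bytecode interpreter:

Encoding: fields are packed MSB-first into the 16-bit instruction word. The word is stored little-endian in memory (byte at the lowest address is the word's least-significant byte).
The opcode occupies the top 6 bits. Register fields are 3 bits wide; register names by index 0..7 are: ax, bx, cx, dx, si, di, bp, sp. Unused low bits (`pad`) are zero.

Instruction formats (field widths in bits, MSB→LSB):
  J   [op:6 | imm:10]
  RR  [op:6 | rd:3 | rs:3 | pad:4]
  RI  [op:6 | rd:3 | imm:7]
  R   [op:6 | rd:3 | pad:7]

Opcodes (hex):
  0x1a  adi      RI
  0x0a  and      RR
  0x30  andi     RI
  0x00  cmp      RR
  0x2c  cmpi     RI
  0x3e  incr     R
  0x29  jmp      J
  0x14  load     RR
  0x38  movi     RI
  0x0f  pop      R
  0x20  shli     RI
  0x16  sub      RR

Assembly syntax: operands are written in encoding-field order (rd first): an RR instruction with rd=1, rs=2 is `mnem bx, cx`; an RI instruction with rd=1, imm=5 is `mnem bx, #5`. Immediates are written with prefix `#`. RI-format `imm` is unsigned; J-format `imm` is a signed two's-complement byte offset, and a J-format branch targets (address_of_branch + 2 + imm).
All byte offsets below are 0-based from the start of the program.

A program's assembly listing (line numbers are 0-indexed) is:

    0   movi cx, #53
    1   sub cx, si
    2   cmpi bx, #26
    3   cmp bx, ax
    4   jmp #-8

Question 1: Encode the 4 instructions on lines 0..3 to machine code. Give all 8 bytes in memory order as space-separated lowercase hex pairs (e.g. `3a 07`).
L0: movi op=0x38:6|rd=2:3|imm=53:7 ⇒ 0xe135 ⇒ little 35 e1
L1: sub op=0x16:6|rd=2:3|rs=4:3|pad=0:4 ⇒ 0x5940 ⇒ little 40 59
L2: cmpi op=0x2c:6|rd=1:3|imm=26:7 ⇒ 0xb09a ⇒ little 9a b0
L3: cmp op=0x0:6|rd=1:3|rs=0:3|pad=0:4 ⇒ 0x0080 ⇒ little 80 00

35 e1 40 59 9a b0 80 00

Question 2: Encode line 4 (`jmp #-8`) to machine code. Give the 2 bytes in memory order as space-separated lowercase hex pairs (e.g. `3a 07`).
f8 a7

4. jmp fields op=0x29:6|imm=-8:10 → word a7f8h → f8 a7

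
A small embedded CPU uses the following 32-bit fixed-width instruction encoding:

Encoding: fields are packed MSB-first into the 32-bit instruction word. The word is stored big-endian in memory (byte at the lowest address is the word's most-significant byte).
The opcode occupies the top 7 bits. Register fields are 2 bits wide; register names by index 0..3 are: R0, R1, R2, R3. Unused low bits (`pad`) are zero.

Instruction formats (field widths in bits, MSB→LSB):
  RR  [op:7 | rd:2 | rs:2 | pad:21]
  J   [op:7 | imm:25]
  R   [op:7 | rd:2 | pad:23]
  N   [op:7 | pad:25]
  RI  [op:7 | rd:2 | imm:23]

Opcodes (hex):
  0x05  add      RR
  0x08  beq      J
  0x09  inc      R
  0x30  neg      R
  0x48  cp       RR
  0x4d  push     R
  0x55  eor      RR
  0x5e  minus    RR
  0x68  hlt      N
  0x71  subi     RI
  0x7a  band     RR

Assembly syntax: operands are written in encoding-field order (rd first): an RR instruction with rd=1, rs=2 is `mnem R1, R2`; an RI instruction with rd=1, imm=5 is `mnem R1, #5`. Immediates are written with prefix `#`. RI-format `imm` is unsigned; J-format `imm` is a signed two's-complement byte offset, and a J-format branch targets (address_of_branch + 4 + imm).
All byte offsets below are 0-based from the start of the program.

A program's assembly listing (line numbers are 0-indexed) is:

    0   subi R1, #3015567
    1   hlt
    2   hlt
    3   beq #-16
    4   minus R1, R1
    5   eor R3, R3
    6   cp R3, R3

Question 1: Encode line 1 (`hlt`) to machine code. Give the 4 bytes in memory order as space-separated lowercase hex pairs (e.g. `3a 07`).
L1: hlt op=0x68:7|pad=0:25 ⇒ 0xd0000000 ⇒ big d0 00 00 00

d0 00 00 00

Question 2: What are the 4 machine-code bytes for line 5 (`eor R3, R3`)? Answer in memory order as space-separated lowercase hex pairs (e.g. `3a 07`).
5. eor fields op=0x55:7|rd=3:2|rs=3:2|pad=0:21 → word abe00000h → ab e0 00 00

ab e0 00 00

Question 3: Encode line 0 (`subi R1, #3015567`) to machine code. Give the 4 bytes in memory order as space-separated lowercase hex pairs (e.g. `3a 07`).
L0: subi op=0x71:7|rd=1:2|imm=3015567:23 ⇒ 0xe2ae038f ⇒ big e2 ae 03 8f

e2 ae 03 8f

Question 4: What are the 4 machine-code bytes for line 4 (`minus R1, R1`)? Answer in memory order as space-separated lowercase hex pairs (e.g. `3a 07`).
bc a0 00 00

4. minus fields op=0x5e:7|rd=1:2|rs=1:2|pad=0:21 → word bca00000h → bc a0 00 00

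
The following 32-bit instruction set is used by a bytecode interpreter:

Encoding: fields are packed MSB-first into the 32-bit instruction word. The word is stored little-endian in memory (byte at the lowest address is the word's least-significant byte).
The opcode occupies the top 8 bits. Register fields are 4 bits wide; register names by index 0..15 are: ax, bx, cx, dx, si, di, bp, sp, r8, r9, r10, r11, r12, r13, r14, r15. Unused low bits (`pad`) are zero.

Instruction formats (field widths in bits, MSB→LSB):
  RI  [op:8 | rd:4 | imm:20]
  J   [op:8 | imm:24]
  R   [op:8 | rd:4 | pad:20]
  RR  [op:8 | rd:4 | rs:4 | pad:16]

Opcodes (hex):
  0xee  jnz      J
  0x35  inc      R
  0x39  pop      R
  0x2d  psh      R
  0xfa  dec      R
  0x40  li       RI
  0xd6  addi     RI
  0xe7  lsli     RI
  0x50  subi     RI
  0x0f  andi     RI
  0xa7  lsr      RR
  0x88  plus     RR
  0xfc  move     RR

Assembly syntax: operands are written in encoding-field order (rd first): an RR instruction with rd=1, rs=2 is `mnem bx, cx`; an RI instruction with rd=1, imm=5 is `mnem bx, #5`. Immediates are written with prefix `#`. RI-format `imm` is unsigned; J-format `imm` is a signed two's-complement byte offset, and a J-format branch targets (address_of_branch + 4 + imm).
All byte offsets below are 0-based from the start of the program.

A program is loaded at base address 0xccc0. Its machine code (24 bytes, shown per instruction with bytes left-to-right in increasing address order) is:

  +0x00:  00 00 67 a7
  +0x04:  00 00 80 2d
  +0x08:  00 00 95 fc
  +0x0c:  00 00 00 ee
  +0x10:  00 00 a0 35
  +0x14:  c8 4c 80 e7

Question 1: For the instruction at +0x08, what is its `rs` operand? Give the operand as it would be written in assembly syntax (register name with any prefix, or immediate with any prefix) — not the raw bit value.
di

off 0x08: read 00 00 95 fc as little → 0xfc950000
  top 8b → 0xfc → move [RR]
  rd@[23:20]=0x9 ⇒ r9
  rs@[19:16]=0x5 ⇒ di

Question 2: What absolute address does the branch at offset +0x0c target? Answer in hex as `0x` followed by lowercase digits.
@+0c  little-endian(00 00 00 ee) = 0xee000000
  top 8b → 0xee → jnz [J]
  [23:0] imm=0 = #0
  target = base 0xccc0 + off 0x0c + 4 + imm 0 = 0xccd0

0xccd0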